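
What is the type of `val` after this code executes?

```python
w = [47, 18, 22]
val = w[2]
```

Indexing a list of ints returns int (w[2] = 22)

int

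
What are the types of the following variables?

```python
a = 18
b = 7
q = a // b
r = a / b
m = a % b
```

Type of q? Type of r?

int // int returns int; int / int returns float

int, float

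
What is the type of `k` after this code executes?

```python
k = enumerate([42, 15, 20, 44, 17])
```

enumerate() returns an enumerate iterator object

enumerate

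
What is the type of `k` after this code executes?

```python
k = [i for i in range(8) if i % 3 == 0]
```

A list comprehension [...] produces a list

list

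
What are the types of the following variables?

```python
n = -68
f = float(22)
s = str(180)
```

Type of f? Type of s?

f is float; s is str

float, str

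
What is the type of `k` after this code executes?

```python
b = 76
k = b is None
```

'is' comparison returns bool

bool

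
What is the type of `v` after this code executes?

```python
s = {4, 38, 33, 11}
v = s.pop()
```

Popping from a set of ints returns int

int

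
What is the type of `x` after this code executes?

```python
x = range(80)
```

range() returns a range object

range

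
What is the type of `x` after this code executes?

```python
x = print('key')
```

print() returns None

NoneType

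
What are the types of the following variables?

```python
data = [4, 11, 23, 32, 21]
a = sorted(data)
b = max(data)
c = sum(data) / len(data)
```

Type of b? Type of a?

max of ints returns int; sorted() returns list

int, list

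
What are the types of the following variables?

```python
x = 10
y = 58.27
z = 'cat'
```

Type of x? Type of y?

x is int; y is float

int, float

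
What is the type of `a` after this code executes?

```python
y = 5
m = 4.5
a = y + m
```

int + float returns float (5 + 4.5 = 9.5)

float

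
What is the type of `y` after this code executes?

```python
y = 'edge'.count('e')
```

str.count() returns int

int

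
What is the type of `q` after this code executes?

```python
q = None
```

None has type NoneType

NoneType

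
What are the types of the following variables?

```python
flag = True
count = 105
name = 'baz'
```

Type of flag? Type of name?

flag is bool; name is str

bool, str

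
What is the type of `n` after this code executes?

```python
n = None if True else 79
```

Ternary: condition is True, if branch (None) taken → NoneType

NoneType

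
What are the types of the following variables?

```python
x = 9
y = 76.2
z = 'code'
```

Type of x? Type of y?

x is int; y is float

int, float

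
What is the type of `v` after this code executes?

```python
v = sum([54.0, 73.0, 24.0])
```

sum() of floats returns float

float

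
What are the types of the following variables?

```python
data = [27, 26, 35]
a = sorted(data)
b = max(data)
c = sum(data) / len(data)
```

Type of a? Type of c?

sorted() returns list; int / int returns float

list, float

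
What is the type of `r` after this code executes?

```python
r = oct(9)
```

oct() returns str representation

str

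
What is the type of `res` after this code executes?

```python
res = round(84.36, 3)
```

round() with ndigits arg returns float

float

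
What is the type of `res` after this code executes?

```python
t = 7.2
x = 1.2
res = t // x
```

float // float returns float (floor division preserves float type)

float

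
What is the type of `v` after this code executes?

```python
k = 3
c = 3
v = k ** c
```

int ** positive int returns int (3 ** 3 = 27)

int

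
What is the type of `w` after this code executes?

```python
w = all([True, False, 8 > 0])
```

all() returns bool

bool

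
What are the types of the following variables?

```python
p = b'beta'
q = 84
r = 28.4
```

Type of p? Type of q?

p is bytes; q is int

bytes, int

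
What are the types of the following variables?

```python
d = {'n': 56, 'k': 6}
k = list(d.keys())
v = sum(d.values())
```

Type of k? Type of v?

list(...) returns list; sum of int values returns int

list, int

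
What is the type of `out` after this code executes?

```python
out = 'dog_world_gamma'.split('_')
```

str.split() returns list

list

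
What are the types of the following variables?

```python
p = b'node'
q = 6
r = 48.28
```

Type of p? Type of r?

p is bytes; r is float

bytes, float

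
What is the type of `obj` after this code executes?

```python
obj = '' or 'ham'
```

'or' returns first truthy value ('ham', which is str)

str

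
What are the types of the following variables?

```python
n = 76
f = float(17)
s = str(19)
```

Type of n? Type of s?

n is int; s is str

int, str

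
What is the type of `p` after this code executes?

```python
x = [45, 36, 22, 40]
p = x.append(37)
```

list.append() returns None (mutates in place)

NoneType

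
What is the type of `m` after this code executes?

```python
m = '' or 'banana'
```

'or' returns first truthy value ('banana', which is str)

str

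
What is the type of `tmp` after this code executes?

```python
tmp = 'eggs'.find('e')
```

str.find() returns int (index, or -1)

int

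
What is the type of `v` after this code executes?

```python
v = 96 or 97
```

'or' returns the first truthy value (96, which is int)

int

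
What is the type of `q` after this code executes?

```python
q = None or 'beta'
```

'or' with None returns the other value ('beta', str)

str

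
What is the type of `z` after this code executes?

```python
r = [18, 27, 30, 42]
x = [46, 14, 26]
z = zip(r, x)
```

zip() returns a zip iterator object

zip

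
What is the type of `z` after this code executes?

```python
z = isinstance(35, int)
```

isinstance() returns bool

bool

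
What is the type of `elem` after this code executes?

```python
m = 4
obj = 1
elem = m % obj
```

int % int returns int (4 % 1 = 0)

int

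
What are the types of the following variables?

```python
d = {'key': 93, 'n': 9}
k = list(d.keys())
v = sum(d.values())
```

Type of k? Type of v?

list(...) returns list; sum of int values returns int

list, int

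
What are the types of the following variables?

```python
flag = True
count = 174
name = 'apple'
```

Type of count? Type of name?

count is int; name is str

int, str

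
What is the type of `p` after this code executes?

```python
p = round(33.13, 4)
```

round() with ndigits arg returns float

float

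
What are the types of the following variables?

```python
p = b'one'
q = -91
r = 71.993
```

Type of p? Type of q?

p is bytes; q is int

bytes, int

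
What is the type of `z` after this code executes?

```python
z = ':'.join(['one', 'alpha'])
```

str.join() returns str

str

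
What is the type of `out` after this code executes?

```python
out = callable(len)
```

callable() returns bool

bool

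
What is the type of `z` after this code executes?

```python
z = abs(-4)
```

abs() of int returns int

int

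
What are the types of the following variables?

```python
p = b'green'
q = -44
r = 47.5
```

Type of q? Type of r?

q is int; r is float

int, float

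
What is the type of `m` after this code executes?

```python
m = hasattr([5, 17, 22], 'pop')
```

hasattr() returns bool

bool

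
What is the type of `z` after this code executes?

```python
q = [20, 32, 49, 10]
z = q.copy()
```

list.copy() returns list

list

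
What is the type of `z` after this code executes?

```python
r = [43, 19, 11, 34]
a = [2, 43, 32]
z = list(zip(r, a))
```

list(zip(...)) returns a list of tuples

list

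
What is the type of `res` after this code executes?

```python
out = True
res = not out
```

'not' always returns bool

bool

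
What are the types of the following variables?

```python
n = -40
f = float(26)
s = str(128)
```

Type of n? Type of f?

n is int; f is float

int, float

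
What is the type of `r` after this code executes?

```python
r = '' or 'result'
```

'or' returns first truthy value ('result', which is str)

str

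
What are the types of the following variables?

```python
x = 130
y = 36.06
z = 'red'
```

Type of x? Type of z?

x is int; z is str

int, str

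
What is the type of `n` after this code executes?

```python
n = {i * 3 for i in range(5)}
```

A set comprehension {expr for x in iterable} produces a set

set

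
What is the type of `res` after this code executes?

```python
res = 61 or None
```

'or' returns first truthy value (61, int)

int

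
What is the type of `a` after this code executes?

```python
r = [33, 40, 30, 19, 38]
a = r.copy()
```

list.copy() returns list

list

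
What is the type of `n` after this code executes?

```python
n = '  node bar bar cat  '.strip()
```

str.strip() returns str

str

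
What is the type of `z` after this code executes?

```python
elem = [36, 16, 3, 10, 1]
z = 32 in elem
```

'in' operator returns bool

bool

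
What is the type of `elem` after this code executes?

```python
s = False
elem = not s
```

'not' always returns bool

bool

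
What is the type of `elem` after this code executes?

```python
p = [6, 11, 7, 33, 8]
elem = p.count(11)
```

list.count() returns int

int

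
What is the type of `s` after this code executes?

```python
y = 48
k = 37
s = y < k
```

Comparison operators return bool

bool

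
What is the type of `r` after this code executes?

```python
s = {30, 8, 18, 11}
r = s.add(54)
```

set.add() returns None (mutates in place)

NoneType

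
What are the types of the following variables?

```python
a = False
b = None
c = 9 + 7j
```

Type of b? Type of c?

b is NoneType; c is complex

NoneType, complex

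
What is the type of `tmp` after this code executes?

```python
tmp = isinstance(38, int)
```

isinstance() returns bool

bool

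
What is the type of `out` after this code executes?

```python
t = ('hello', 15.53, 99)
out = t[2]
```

Index 2 of tuple is 99 which is int

int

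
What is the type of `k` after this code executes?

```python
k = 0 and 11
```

'and' returns the first falsy value (0, which is int)

int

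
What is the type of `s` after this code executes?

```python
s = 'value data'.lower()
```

str.lower() returns str

str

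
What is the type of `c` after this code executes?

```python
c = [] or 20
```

'or' returns first truthy value (20, which is int)

int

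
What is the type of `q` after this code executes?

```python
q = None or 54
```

'or' with None returns the other value (54, int)

int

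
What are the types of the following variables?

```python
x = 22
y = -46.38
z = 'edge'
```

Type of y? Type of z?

y is float; z is str

float, str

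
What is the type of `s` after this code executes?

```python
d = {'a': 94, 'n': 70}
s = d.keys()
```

.keys() returns a dict_keys view object

dict_keys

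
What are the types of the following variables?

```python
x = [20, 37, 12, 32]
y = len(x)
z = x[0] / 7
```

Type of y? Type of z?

len() returns int; int / int returns float

int, float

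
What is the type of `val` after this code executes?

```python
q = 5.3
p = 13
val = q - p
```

float - int returns float (5.3 - 13 = -7.7)

float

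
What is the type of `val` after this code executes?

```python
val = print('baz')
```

print() returns None

NoneType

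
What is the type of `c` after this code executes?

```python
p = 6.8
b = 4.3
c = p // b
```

float // float returns float (floor division preserves float type)

float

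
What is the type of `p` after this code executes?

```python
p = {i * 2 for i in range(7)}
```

A set comprehension {expr for x in iterable} produces a set

set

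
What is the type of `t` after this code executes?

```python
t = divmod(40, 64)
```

divmod() returns a tuple (quotient, remainder)

tuple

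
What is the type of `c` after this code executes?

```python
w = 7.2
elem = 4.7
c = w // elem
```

float // float returns float (floor division preserves float type)

float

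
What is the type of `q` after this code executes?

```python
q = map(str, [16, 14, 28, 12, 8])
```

map() returns a map iterator object

map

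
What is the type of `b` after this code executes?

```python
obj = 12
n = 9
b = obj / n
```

int / int always returns float in Python 3 (12 / 9 = 1.33333)

float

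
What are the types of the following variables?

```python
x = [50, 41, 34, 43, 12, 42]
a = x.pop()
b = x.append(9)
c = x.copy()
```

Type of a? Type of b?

list.pop() returns the element (int); list.append() returns None

int, NoneType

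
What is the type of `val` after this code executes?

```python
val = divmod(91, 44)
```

divmod() returns a tuple (quotient, remainder)

tuple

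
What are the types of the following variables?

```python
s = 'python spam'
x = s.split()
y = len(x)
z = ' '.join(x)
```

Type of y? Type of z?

len() returns int; str.join() returns str

int, str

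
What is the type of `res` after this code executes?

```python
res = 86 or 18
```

'or' returns the first truthy value (86, which is int)

int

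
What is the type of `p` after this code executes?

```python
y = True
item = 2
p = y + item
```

bool + int returns int (True is 1, so 1 + 2 = 3)

int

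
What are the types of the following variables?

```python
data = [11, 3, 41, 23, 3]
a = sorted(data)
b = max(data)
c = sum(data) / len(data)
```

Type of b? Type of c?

max of ints returns int; int / int returns float

int, float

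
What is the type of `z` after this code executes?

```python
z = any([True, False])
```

any() returns bool

bool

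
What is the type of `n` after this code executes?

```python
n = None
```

None has type NoneType

NoneType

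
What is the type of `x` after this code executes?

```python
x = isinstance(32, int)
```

isinstance() returns bool

bool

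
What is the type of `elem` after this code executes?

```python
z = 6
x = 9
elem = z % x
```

int % int returns int (6 % 9 = 6)

int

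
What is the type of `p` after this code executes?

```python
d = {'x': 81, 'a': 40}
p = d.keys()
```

.keys() returns a dict_keys view object

dict_keys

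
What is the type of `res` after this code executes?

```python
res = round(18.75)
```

round() with no ndigits arg returns int

int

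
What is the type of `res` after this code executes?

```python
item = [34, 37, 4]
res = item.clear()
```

list.clear() returns None

NoneType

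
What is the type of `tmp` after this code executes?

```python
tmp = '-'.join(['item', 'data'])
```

str.join() returns str

str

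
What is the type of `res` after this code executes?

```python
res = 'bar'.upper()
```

str.upper() returns str

str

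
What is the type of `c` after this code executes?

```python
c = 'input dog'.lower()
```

str.lower() returns str

str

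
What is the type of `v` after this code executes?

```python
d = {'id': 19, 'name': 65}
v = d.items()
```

dict.items() returns a dict_items view

dict_items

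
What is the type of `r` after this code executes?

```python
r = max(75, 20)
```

max() of ints returns int

int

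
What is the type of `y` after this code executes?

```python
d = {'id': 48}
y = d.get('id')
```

dict.get() returns the value (int) when key is found

int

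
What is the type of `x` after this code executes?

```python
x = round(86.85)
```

round() with no ndigits arg returns int

int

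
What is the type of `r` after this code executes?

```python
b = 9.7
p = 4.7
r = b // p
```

float // float returns float (floor division preserves float type)

float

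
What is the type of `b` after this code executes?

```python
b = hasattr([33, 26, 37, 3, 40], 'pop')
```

hasattr() returns bool

bool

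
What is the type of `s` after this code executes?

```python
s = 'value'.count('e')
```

str.count() returns int

int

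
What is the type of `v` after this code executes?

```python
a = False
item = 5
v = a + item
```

bool + int returns int (False is 0, so 0 + 5 = 5)

int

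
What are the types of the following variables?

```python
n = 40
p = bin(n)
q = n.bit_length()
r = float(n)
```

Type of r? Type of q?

float() returns float; int.bit_length() returns int

float, int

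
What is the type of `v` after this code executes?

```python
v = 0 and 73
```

'and' returns the first falsy value (0, which is int)

int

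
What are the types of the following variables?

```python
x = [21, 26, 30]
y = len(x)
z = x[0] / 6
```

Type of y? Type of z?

len() returns int; int / int returns float

int, float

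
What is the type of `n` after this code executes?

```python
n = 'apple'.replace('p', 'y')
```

str.replace() returns str

str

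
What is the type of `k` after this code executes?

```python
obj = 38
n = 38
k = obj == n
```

Equality comparison returns bool

bool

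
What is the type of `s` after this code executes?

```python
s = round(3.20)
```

round() with no ndigits arg returns int

int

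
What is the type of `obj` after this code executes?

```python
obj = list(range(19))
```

list(range(...)) returns list

list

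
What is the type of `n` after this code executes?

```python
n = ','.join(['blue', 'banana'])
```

str.join() returns str

str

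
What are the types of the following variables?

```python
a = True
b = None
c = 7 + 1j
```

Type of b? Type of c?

b is NoneType; c is complex

NoneType, complex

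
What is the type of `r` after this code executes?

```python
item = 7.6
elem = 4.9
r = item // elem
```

float // float returns float (floor division preserves float type)

float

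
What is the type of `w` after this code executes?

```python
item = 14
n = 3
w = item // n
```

int // int returns int (14 // 3 = 4)

int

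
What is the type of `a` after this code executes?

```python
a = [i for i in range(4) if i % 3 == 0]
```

A list comprehension [...] produces a list

list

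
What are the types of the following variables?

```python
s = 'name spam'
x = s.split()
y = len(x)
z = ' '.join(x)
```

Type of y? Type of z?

len() returns int; str.join() returns str

int, str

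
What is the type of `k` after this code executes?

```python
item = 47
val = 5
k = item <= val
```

Comparison operators return bool

bool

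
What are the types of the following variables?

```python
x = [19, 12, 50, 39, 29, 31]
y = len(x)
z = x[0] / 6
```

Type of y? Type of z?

len() returns int; int / int returns float

int, float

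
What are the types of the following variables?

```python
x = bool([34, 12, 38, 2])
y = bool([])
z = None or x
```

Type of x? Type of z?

bool() returns bool; None or <bool> returns the bool

bool, bool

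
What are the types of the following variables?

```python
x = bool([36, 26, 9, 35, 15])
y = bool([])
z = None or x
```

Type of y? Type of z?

bool() returns bool; None or <bool> returns the bool

bool, bool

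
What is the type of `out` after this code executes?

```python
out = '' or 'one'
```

'or' returns first truthy value ('one', which is str)

str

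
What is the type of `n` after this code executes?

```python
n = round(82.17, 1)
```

round() with ndigits arg returns float

float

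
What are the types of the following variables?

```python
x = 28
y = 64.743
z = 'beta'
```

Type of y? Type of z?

y is float; z is str

float, str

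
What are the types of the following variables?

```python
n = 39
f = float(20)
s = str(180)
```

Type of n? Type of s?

n is int; s is str

int, str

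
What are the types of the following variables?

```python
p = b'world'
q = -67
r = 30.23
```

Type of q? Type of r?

q is int; r is float

int, float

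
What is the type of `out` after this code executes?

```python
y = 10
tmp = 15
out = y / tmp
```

int / int always returns float in Python 3 (10 / 15 = 0.666667)

float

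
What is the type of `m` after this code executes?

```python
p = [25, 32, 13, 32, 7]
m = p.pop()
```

list.pop() returns the popped element (int here)

int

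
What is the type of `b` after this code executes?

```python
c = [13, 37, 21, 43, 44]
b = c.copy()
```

list.copy() returns list

list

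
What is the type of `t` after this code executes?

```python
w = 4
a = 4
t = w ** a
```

int ** positive int returns int (4 ** 4 = 256)

int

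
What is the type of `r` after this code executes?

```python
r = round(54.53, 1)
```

round() with ndigits arg returns float

float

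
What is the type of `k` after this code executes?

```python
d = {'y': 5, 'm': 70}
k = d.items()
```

dict.items() returns a dict_items view

dict_items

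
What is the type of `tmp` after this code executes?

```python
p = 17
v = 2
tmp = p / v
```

int / int always returns float in Python 3 (17 / 2 = 8.5)

float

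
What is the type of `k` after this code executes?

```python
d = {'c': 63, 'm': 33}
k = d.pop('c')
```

dict.pop() returns the value (int)

int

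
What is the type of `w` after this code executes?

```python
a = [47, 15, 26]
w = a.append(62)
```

list.append() returns None (mutates in place)

NoneType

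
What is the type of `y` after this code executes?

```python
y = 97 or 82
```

'or' returns the first truthy value (97, which is int)

int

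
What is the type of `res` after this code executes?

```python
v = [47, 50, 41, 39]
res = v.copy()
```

list.copy() returns list

list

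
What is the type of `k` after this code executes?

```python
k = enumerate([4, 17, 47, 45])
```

enumerate() returns an enumerate iterator object

enumerate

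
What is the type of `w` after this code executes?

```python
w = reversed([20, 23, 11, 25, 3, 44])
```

reversed() on a list returns a list_reverseiterator

list_reverseiterator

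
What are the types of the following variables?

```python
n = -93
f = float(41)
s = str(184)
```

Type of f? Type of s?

f is float; s is str

float, str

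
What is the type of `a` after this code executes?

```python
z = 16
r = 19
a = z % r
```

int % int returns int (16 % 19 = 16)

int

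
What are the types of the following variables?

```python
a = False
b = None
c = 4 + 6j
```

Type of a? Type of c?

a is bool; c is complex

bool, complex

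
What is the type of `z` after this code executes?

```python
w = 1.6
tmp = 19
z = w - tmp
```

float - int returns float (1.6 - 19 = -17.4)

float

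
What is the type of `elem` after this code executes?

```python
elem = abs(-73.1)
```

abs() of float returns float

float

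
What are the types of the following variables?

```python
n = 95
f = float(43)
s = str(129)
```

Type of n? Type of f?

n is int; f is float

int, float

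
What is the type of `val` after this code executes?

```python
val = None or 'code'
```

'or' with None returns the other value ('code', str)

str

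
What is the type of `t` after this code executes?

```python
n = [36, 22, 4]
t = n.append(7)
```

list.append() returns None (mutates in place)

NoneType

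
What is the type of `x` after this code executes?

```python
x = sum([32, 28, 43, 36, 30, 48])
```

sum() of ints returns int

int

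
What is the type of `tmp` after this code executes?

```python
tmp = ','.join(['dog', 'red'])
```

str.join() returns str

str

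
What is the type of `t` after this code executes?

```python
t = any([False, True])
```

any() returns bool

bool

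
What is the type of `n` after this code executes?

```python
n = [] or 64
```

'or' returns first truthy value (64, which is int)

int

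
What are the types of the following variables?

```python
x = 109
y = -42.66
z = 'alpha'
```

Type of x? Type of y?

x is int; y is float

int, float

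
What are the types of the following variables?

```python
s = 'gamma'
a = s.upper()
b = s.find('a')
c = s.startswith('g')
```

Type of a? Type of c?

str.upper() returns str; str.startswith() returns bool

str, bool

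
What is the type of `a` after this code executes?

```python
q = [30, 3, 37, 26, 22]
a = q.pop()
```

list.pop() returns the popped element (int here)

int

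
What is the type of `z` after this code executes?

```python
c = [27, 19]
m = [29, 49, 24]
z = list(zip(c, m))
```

list(zip(...)) returns a list of tuples

list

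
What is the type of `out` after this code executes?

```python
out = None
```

None has type NoneType

NoneType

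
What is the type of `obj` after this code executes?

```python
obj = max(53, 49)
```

max() of ints returns int

int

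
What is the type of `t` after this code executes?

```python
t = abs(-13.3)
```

abs() of float returns float

float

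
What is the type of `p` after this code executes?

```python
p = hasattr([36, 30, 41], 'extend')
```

hasattr() returns bool

bool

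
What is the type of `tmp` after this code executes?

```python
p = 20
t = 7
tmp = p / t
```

int / int always returns float in Python 3 (20 / 7 = 2.85714)

float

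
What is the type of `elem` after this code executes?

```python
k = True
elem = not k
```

'not' always returns bool

bool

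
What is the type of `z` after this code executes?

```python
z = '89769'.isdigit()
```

str.isdigit() returns bool

bool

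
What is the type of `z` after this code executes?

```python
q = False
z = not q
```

'not' always returns bool

bool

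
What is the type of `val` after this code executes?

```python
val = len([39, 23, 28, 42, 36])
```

len() always returns int

int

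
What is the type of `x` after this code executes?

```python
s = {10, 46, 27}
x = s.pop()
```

Popping from a set of ints returns int

int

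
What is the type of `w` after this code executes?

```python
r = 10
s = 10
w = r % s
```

int % int returns int (10 % 10 = 0)

int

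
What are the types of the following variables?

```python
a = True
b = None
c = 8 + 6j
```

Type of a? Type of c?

a is bool; c is complex

bool, complex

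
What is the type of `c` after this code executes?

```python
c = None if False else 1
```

Ternary: condition is False, else branch (1) taken → int

int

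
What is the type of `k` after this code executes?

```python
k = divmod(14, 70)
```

divmod() returns a tuple (quotient, remainder)

tuple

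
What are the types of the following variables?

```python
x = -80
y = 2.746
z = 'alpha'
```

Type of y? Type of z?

y is float; z is str

float, str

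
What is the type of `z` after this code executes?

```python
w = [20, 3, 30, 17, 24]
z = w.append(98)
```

list.append() returns None (mutates in place)

NoneType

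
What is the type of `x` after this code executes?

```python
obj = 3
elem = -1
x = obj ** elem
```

int ** negative int returns float

float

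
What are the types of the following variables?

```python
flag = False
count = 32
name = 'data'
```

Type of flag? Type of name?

flag is bool; name is str

bool, str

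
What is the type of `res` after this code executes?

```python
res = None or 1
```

'or' with None returns the other value (1, int)

int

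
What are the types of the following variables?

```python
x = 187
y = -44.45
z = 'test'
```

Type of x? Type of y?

x is int; y is float

int, float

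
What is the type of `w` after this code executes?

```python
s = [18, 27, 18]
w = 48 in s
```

'in' operator returns bool

bool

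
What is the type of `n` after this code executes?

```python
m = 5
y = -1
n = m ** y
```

int ** negative int returns float

float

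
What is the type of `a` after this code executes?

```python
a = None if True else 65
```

Ternary: condition is True, if branch (None) taken → NoneType

NoneType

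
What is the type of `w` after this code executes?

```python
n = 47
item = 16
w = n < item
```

Comparison operators return bool

bool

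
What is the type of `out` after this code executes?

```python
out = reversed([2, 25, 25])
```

reversed() on a list returns a list_reverseiterator

list_reverseiterator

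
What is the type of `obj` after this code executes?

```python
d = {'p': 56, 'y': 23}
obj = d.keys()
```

.keys() returns a dict_keys view object

dict_keys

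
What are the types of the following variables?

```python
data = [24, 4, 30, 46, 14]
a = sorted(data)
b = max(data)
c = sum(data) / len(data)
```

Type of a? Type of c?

sorted() returns list; int / int returns float

list, float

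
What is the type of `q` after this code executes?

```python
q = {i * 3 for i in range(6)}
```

A set comprehension {expr for x in iterable} produces a set

set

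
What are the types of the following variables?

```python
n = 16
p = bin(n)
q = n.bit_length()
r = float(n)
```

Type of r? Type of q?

float() returns float; int.bit_length() returns int

float, int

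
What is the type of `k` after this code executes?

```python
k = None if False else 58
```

Ternary: condition is False, else branch (58) taken → int

int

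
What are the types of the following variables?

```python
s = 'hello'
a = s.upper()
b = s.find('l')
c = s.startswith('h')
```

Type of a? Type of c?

str.upper() returns str; str.startswith() returns bool

str, bool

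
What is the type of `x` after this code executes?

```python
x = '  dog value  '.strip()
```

str.strip() returns str

str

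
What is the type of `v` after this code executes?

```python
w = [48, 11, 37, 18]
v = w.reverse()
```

list.reverse() returns None

NoneType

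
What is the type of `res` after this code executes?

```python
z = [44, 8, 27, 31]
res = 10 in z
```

'in' operator returns bool

bool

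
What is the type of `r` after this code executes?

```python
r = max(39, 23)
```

max() of ints returns int

int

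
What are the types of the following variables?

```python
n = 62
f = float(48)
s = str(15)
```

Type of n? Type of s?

n is int; s is str

int, str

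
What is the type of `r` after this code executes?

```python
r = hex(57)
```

hex() returns str representation

str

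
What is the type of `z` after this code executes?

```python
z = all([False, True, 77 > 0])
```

all() returns bool

bool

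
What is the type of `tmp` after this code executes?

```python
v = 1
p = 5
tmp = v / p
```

int / int always returns float in Python 3 (1 / 5 = 0.2)

float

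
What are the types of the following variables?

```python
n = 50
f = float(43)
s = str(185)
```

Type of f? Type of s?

f is float; s is str

float, str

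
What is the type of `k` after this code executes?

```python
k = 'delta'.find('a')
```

str.find() returns int (index, or -1)

int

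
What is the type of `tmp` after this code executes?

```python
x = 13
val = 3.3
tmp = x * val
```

int * float returns float (13 * 3.3 = 42.9)

float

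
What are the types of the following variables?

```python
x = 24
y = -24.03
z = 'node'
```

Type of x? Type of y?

x is int; y is float

int, float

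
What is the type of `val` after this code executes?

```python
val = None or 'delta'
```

'or' with None returns the other value ('delta', str)

str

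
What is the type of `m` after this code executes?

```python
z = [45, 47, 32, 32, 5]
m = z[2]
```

Indexing a list of ints returns int (z[2] = 32)

int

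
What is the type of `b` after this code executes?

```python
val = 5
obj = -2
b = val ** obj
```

int ** negative int returns float

float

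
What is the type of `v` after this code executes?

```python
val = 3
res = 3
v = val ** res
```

int ** positive int returns int (3 ** 3 = 27)

int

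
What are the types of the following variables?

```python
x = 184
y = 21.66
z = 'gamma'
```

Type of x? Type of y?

x is int; y is float

int, float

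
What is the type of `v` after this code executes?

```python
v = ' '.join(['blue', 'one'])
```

str.join() returns str

str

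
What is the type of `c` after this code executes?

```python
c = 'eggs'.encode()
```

str.encode() returns bytes

bytes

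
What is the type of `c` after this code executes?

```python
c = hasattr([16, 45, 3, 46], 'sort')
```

hasattr() returns bool

bool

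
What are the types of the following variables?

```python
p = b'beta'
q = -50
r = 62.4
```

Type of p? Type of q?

p is bytes; q is int

bytes, int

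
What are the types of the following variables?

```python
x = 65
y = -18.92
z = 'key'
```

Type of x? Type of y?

x is int; y is float

int, float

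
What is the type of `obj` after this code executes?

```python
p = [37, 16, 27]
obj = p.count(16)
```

list.count() returns int

int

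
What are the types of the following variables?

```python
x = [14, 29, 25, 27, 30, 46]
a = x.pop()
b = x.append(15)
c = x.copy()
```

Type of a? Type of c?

list.pop() returns the element (int); list.copy() returns list

int, list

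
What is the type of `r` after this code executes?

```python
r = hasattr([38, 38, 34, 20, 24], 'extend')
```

hasattr() returns bool

bool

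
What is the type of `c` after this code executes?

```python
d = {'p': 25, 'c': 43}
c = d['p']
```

Accessing dict[str, int] with key 'p' returns int value 25

int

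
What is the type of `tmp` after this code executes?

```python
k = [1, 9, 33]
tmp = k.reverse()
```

list.reverse() returns None

NoneType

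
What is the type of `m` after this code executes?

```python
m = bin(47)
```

bin() returns str representation

str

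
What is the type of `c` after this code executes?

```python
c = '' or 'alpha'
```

'or' returns first truthy value ('alpha', which is str)

str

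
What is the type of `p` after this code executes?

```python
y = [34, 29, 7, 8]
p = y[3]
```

Indexing a list of ints returns int (y[3] = 8)

int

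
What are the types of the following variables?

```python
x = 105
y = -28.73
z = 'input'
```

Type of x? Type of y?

x is int; y is float

int, float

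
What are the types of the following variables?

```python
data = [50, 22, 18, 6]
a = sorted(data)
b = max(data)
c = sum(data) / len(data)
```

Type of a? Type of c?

sorted() returns list; int / int returns float

list, float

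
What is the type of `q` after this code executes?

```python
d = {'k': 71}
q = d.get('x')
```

dict.get() returns None when key 'x' is not found and no default given

NoneType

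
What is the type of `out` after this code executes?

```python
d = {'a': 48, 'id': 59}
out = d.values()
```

.values() returns a dict_values view object

dict_values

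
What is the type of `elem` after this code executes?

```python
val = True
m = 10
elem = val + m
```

bool + int returns int (True is 1, so 1 + 10 = 11)

int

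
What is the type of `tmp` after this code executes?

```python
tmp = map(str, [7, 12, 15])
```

map() returns a map iterator object

map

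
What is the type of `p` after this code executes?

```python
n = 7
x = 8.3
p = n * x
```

int * float returns float (7 * 8.3 = 58.1)

float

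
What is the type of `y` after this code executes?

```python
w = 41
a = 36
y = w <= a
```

Comparison operators return bool

bool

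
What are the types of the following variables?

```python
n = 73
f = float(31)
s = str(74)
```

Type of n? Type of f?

n is int; f is float

int, float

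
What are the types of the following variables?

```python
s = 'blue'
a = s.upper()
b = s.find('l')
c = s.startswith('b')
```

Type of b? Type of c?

str.find() returns int; str.startswith() returns bool

int, bool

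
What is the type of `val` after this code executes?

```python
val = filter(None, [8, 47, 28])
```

filter() returns a filter iterator object

filter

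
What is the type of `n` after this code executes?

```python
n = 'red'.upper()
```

str.upper() returns str

str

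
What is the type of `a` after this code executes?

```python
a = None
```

None has type NoneType

NoneType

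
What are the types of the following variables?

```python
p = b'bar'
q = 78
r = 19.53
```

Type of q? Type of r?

q is int; r is float

int, float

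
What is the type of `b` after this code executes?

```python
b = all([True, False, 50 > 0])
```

all() returns bool

bool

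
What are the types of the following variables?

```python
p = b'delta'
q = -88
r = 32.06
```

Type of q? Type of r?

q is int; r is float

int, float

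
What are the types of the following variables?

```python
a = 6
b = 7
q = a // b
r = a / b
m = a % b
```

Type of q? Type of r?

int // int returns int; int / int returns float

int, float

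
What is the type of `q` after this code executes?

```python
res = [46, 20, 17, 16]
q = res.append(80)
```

list.append() returns None (mutates in place)

NoneType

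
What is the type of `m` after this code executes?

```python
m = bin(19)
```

bin() returns str representation

str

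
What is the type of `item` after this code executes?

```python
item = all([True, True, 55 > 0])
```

all() returns bool

bool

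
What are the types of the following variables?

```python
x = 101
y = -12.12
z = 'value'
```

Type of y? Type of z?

y is float; z is str

float, str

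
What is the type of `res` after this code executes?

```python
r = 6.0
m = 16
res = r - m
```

float - int returns float (6.0 - 16 = -10.0)

float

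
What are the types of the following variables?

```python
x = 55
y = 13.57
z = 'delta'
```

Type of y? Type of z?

y is float; z is str

float, str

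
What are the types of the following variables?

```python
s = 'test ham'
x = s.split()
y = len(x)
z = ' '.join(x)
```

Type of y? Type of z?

len() returns int; str.join() returns str

int, str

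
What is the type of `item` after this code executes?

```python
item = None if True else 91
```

Ternary: condition is True, if branch (None) taken → NoneType

NoneType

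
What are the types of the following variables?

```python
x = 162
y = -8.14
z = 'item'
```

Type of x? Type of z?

x is int; z is str

int, str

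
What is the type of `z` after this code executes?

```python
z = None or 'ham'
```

'or' with None returns the other value ('ham', str)

str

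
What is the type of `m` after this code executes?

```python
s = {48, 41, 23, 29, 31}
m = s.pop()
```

Popping from a set of ints returns int

int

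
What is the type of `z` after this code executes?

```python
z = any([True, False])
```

any() returns bool

bool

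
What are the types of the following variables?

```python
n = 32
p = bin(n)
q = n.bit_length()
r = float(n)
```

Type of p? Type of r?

bin() returns str; float() returns float

str, float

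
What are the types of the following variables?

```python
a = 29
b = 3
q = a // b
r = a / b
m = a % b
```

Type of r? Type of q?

int / int returns float; int // int returns int

float, int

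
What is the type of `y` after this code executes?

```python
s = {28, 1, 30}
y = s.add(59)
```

set.add() returns None (mutates in place)

NoneType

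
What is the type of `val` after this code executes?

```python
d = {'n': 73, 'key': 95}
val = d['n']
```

Accessing dict[str, int] with key 'n' returns int value 73

int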